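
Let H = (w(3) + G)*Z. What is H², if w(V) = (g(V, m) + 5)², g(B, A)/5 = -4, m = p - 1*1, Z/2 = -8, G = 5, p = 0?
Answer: 13542400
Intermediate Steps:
Z = -16 (Z = 2*(-8) = -16)
m = -1 (m = 0 - 1*1 = 0 - 1 = -1)
g(B, A) = -20 (g(B, A) = 5*(-4) = -20)
w(V) = 225 (w(V) = (-20 + 5)² = (-15)² = 225)
H = -3680 (H = (225 + 5)*(-16) = 230*(-16) = -3680)
H² = (-3680)² = 13542400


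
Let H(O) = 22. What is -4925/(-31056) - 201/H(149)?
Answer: -3066953/341616 ≈ -8.9778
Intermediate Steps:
-4925/(-31056) - 201/H(149) = -4925/(-31056) - 201/22 = -4925*(-1/31056) - 201*1/22 = 4925/31056 - 201/22 = -3066953/341616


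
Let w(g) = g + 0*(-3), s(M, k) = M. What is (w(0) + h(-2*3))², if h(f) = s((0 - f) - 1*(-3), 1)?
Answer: 81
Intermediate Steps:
h(f) = 3 - f (h(f) = (0 - f) - 1*(-3) = -f + 3 = 3 - f)
w(g) = g (w(g) = g + 0 = g)
(w(0) + h(-2*3))² = (0 + (3 - (-2)*3))² = (0 + (3 - 1*(-6)))² = (0 + (3 + 6))² = (0 + 9)² = 9² = 81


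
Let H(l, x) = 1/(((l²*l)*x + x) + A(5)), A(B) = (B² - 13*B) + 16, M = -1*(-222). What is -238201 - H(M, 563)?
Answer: -1467273035917164/6159810563 ≈ -2.3820e+5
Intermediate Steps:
M = 222
A(B) = 16 + B² - 13*B
H(l, x) = 1/(-24 + x + x*l³) (H(l, x) = 1/(((l²*l)*x + x) + (16 + 5² - 13*5)) = 1/((l³*x + x) + (16 + 25 - 65)) = 1/((x*l³ + x) - 24) = 1/((x + x*l³) - 24) = 1/(-24 + x + x*l³))
-238201 - H(M, 563) = -238201 - 1/(-24 + 563 + 563*222³) = -238201 - 1/(-24 + 563 + 563*10941048) = -238201 - 1/(-24 + 563 + 6159810024) = -238201 - 1/6159810563 = -1467273035917164/6159810563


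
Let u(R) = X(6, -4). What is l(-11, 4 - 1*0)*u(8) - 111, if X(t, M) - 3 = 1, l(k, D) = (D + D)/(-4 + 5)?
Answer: -79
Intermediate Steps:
l(k, D) = 2*D (l(k, D) = (2*D)/1 = (2*D)*1 = 2*D)
X(t, M) = 4 (X(t, M) = 3 + 1 = 4)
u(R) = 4
l(-11, 4 - 1*0)*u(8) - 111 = (2*(4 - 1*0))*4 - 111 = (2*(4 + 0))*4 - 111 = (2*4)*4 - 111 = 8*4 - 111 = 32 - 111 = -79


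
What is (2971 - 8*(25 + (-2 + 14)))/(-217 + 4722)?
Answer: 535/901 ≈ 0.59378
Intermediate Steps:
(2971 - 8*(25 + (-2 + 14)))/(-217 + 4722) = (2971 - 8*(25 + 12))/4505 = (2971 - 8*37)*(1/4505) = (2971 - 296)*(1/4505) = 2675*(1/4505) = 535/901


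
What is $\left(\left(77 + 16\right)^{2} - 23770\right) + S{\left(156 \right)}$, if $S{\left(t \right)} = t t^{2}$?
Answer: $3781295$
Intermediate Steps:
$S{\left(t \right)} = t^{3}$
$\left(\left(77 + 16\right)^{2} - 23770\right) + S{\left(156 \right)} = \left(\left(77 + 16\right)^{2} - 23770\right) + 156^{3} = \left(93^{2} - 23770\right) + 3796416 = \left(8649 - 23770\right) + 3796416 = -15121 + 3796416 = 3781295$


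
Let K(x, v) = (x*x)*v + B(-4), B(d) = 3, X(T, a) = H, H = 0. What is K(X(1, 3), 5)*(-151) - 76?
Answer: -529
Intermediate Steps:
X(T, a) = 0
K(x, v) = 3 + v*x² (K(x, v) = (x*x)*v + 3 = x²*v + 3 = v*x² + 3 = 3 + v*x²)
K(X(1, 3), 5)*(-151) - 76 = (3 + 5*0²)*(-151) - 76 = (3 + 5*0)*(-151) - 76 = (3 + 0)*(-151) - 76 = 3*(-151) - 76 = -453 - 76 = -529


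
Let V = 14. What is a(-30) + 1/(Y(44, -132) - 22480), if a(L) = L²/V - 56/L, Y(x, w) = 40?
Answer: 10391209/157080 ≈ 66.152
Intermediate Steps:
a(L) = -56/L + L²/14 (a(L) = L²/14 - 56/L = -56/L + L²/14)
a(-30) + 1/(Y(44, -132) - 22480) = (1/14)*(-784 + (-30)³)/(-30) + 1/(40 - 22480) = (1/14)*(-1/30)*(-784 - 27000) + 1/(-22440) = (1/14)*(-1/30)*(-27784) - 1/22440 = 6946/105 - 1/22440 = 10391209/157080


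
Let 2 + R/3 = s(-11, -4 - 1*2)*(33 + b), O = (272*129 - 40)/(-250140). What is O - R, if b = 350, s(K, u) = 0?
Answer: 366448/62535 ≈ 5.8599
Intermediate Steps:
O = -8762/62535 (O = (35088 - 40)*(-1/250140) = 35048*(-1/250140) = -8762/62535 ≈ -0.14011)
R = -6 (R = -6 + 3*(0*(33 + 350)) = -6 + 3*(0*383) = -6 + 3*0 = -6 + 0 = -6)
O - R = -8762/62535 - 1*(-6) = -8762/62535 + 6 = 366448/62535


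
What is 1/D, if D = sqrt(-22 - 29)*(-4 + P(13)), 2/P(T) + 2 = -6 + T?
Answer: 5*I*sqrt(51)/918 ≈ 0.038897*I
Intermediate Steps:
P(T) = 2/(-8 + T) (P(T) = 2/(-2 + (-6 + T)) = 2/(-8 + T))
D = -18*I*sqrt(51)/5 (D = sqrt(-22 - 29)*(-4 + 2/(-8 + 13)) = sqrt(-51)*(-4 + 2/5) = (I*sqrt(51))*(-4 + 2*(1/5)) = (I*sqrt(51))*(-4 + 2/5) = (I*sqrt(51))*(-18/5) = -18*I*sqrt(51)/5 ≈ -25.709*I)
1/D = 1/(-18*I*sqrt(51)/5) = 5*I*sqrt(51)/918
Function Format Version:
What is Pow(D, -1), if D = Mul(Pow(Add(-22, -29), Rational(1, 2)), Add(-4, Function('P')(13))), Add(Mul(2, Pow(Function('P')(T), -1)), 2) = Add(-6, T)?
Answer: Mul(Rational(5, 918), I, Pow(51, Rational(1, 2))) ≈ Mul(0.038897, I)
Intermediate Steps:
Function('P')(T) = Mul(2, Pow(Add(-8, T), -1)) (Function('P')(T) = Mul(2, Pow(Add(-2, Add(-6, T)), -1)) = Mul(2, Pow(Add(-8, T), -1)))
D = Mul(Rational(-18, 5), I, Pow(51, Rational(1, 2))) (D = Mul(Pow(Add(-22, -29), Rational(1, 2)), Add(-4, Mul(2, Pow(Add(-8, 13), -1)))) = Mul(Pow(-51, Rational(1, 2)), Add(-4, Mul(2, Pow(5, -1)))) = Mul(Mul(I, Pow(51, Rational(1, 2))), Add(-4, Mul(2, Rational(1, 5)))) = Mul(Mul(I, Pow(51, Rational(1, 2))), Add(-4, Rational(2, 5))) = Mul(Mul(I, Pow(51, Rational(1, 2))), Rational(-18, 5)) = Mul(Rational(-18, 5), I, Pow(51, Rational(1, 2))) ≈ Mul(-25.709, I))
Pow(D, -1) = Pow(Mul(Rational(-18, 5), I, Pow(51, Rational(1, 2))), -1) = Mul(Rational(5, 918), I, Pow(51, Rational(1, 2)))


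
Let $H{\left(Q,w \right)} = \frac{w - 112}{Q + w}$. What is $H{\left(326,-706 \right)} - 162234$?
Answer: $- \frac{30824051}{190} \approx -1.6223 \cdot 10^{5}$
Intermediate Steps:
$H{\left(Q,w \right)} = \frac{-112 + w}{Q + w}$
$H{\left(326,-706 \right)} - 162234 = \frac{-112 - 706}{326 - 706} - 162234 = \frac{1}{-380} \left(-818\right) - 162234 = \left(- \frac{1}{380}\right) \left(-818\right) - 162234 = \frac{409}{190} - 162234 = - \frac{30824051}{190}$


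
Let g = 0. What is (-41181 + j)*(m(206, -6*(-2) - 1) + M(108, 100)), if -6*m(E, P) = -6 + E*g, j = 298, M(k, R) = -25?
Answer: 981192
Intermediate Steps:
m(E, P) = 1 (m(E, P) = -(-6 + E*0)/6 = -(-6 + 0)/6 = -1/6*(-6) = 1)
(-41181 + j)*(m(206, -6*(-2) - 1) + M(108, 100)) = (-41181 + 298)*(1 - 25) = -40883*(-24) = 981192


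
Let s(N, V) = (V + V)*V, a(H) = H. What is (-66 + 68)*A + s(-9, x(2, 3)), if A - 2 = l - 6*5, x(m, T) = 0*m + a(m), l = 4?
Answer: -40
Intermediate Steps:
x(m, T) = m (x(m, T) = 0*m + m = 0 + m = m)
s(N, V) = 2*V² (s(N, V) = (2*V)*V = 2*V²)
A = -24 (A = 2 + (4 - 6*5) = 2 + (4 - 30) = 2 - 26 = -24)
(-66 + 68)*A + s(-9, x(2, 3)) = (-66 + 68)*(-24) + 2*2² = 2*(-24) + 2*4 = -48 + 8 = -40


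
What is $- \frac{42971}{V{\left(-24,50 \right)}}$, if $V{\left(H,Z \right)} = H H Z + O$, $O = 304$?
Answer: $- \frac{42971}{29104} \approx -1.4765$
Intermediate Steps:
$V{\left(H,Z \right)} = 304 + Z H^{2}$ ($V{\left(H,Z \right)} = H H Z + 304 = H^{2} Z + 304 = Z H^{2} + 304 = 304 + Z H^{2}$)
$- \frac{42971}{V{\left(-24,50 \right)}} = - \frac{42971}{304 + 50 \left(-24\right)^{2}} = - \frac{42971}{304 + 50 \cdot 576} = - \frac{42971}{304 + 28800} = - \frac{42971}{29104}$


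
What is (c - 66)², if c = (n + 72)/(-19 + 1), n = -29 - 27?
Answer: 362404/81 ≈ 4474.1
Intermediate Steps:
n = -56
c = -8/9 (c = (-56 + 72)/(-19 + 1) = 16/(-18) = 16*(-1/18) = -8/9 ≈ -0.88889)
(c - 66)² = (-8/9 - 66)² = (-602/9)² = 362404/81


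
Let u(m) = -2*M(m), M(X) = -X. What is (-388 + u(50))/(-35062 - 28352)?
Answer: 16/3523 ≈ 0.0045416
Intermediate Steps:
u(m) = 2*m (u(m) = -(-2)*m = 2*m)
(-388 + u(50))/(-35062 - 28352) = (-388 + 2*50)/(-35062 - 28352) = (-388 + 100)/(-63414) = -288*(-1/63414) = 16/3523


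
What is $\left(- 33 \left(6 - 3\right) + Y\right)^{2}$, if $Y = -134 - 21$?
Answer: $64516$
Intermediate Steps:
$Y = -155$ ($Y = -134 - 21 = -155$)
$\left(- 33 \left(6 - 3\right) + Y\right)^{2} = \left(- 33 \left(6 - 3\right) - 155\right)^{2} = \left(\left(-33\right) 3 - 155\right)^{2} = \left(-99 - 155\right)^{2} = \left(-254\right)^{2} = 64516$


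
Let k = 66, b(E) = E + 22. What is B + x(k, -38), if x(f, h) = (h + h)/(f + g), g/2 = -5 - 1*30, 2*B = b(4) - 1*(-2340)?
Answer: 1202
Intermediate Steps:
b(E) = 22 + E
B = 1183 (B = ((22 + 4) - 1*(-2340))/2 = (26 + 2340)/2 = (1/2)*2366 = 1183)
g = -70 (g = 2*(-5 - 1*30) = 2*(-5 - 30) = 2*(-35) = -70)
x(f, h) = 2*h/(-70 + f) (x(f, h) = (h + h)/(f - 70) = (2*h)/(-70 + f) = 2*h/(-70 + f))
B + x(k, -38) = 1183 + 2*(-38)/(-70 + 66) = 1183 + 2*(-38)/(-4) = 1183 + 2*(-38)*(-1/4) = 1183 + 19 = 1202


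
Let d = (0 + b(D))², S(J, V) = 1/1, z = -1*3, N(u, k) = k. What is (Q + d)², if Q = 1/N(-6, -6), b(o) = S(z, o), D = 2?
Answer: 25/36 ≈ 0.69444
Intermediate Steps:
z = -3
S(J, V) = 1
b(o) = 1
d = 1 (d = (0 + 1)² = 1² = 1)
Q = -⅙ (Q = 1/(-6) = -⅙ ≈ -0.16667)
(Q + d)² = (-⅙ + 1)² = (⅚)² = 25/36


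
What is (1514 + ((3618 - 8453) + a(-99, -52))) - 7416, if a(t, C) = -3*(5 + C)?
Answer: -10596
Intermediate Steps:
a(t, C) = -15 - 3*C
(1514 + ((3618 - 8453) + a(-99, -52))) - 7416 = (1514 + ((3618 - 8453) + (-15 - 3*(-52)))) - 7416 = (1514 + (-4835 + (-15 + 156))) - 7416 = (1514 + (-4835 + 141)) - 7416 = (1514 - 4694) - 7416 = -3180 - 7416 = -10596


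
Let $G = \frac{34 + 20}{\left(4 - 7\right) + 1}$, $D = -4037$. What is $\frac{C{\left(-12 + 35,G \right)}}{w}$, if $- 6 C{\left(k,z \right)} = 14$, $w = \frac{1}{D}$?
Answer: $\frac{28259}{3} \approx 9419.7$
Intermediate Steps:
$w = - \frac{1}{4037}$ ($w = \frac{1}{-4037} = - \frac{1}{4037} \approx -0.00024771$)
$G = -27$ ($G = \frac{54}{-3 + 1} = \frac{54}{-2} = 54 \left(- \frac{1}{2}\right) = -27$)
$C{\left(k,z \right)} = - \frac{7}{3}$ ($C{\left(k,z \right)} = \left(- \frac{1}{6}\right) 14 = - \frac{7}{3}$)
$\frac{C{\left(-12 + 35,G \right)}}{w} = - \frac{7}{3 \left(- \frac{1}{4037}\right)} = \left(- \frac{7}{3}\right) \left(-4037\right) = \frac{28259}{3}$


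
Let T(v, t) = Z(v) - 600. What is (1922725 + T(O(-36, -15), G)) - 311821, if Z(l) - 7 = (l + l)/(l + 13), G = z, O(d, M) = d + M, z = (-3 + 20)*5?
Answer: 30595960/19 ≈ 1.6103e+6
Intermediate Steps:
z = 85 (z = 17*5 = 85)
O(d, M) = M + d
G = 85
Z(l) = 7 + 2*l/(13 + l) (Z(l) = 7 + (l + l)/(l + 13) = 7 + (2*l)/(13 + l) = 7 + 2*l/(13 + l))
T(v, t) = -600 + (91 + 9*v)/(13 + v) (T(v, t) = (91 + 9*v)/(13 + v) - 600 = -600 + (91 + 9*v)/(13 + v))
(1922725 + T(O(-36, -15), G)) - 311821 = (1922725 + (-7709 - 591*(-15 - 36))/(13 + (-15 - 36))) - 311821 = (1922725 + (-7709 - 591*(-51))/(13 - 51)) - 311821 = (1922725 + (-7709 + 30141)/(-38)) - 311821 = (1922725 - 1/38*22432) - 311821 = (1922725 - 11216/19) - 311821 = 36520559/19 - 311821 = 30595960/19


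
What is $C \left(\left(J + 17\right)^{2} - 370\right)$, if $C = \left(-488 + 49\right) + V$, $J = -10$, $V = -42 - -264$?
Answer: $69657$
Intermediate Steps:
$V = 222$ ($V = -42 + 264 = 222$)
$C = -217$ ($C = \left(-488 + 49\right) + 222 = -439 + 222 = -217$)
$C \left(\left(J + 17\right)^{2} - 370\right) = - 217 \left(\left(-10 + 17\right)^{2} - 370\right) = - 217 \left(7^{2} - 370\right) = - 217 \left(49 - 370\right) = \left(-217\right) \left(-321\right) = 69657$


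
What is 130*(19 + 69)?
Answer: 11440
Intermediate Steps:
130*(19 + 69) = 130*88 = 11440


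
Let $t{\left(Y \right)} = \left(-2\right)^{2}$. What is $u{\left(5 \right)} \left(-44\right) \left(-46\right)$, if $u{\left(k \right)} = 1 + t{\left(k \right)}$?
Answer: $10120$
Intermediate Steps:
$t{\left(Y \right)} = 4$
$u{\left(k \right)} = 5$ ($u{\left(k \right)} = 1 + 4 = 5$)
$u{\left(5 \right)} \left(-44\right) \left(-46\right) = 5 \left(-44\right) \left(-46\right) = \left(-220\right) \left(-46\right) = 10120$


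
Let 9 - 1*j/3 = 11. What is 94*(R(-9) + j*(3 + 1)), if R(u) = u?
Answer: -3102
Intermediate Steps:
j = -6 (j = 27 - 3*11 = 27 - 33 = -6)
94*(R(-9) + j*(3 + 1)) = 94*(-9 - 6*(3 + 1)) = 94*(-9 - 6*4) = 94*(-9 - 24) = 94*(-33) = -3102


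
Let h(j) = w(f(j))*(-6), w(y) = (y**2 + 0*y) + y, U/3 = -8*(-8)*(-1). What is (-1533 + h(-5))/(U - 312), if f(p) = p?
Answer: 551/168 ≈ 3.2798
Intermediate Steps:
U = -192 (U = 3*(-8*(-8)*(-1)) = 3*(64*(-1)) = 3*(-64) = -192)
w(y) = y + y**2 (w(y) = (y**2 + 0) + y = y**2 + y = y + y**2)
h(j) = -6*j*(1 + j) (h(j) = (j*(1 + j))*(-6) = -6*j*(1 + j))
(-1533 + h(-5))/(U - 312) = (-1533 - 6*(-5)*(1 - 5))/(-192 - 312) = (-1533 - 6*(-5)*(-4))/(-504) = (-1533 - 120)*(-1/504) = -1653*(-1/504) = 551/168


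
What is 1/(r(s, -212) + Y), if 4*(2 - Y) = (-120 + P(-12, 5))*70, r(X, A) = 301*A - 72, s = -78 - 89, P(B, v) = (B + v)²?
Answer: -2/125279 ≈ -1.5964e-5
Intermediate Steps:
s = -167
r(X, A) = -72 + 301*A
Y = 2489/2 (Y = 2 - (-120 + (-12 + 5)²)*70/4 = 2 - (-120 + (-7)²)*70/4 = 2 - (-120 + 49)*70/4 = 2 - (-71)*70/4 = 2 - ¼*(-4970) = 2 + 2485/2 = 2489/2 ≈ 1244.5)
1/(r(s, -212) + Y) = 1/((-72 + 301*(-212)) + 2489/2) = 1/((-72 - 63812) + 2489/2) = 1/(-63884 + 2489/2) = 1/(-125279/2) = -2/125279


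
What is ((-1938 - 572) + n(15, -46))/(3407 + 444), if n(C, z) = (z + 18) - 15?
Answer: -2553/3851 ≈ -0.66294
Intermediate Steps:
n(C, z) = 3 + z (n(C, z) = (18 + z) - 15 = 3 + z)
((-1938 - 572) + n(15, -46))/(3407 + 444) = ((-1938 - 572) + (3 - 46))/(3407 + 444) = (-2510 - 43)/3851 = -2553*1/3851 = -2553/3851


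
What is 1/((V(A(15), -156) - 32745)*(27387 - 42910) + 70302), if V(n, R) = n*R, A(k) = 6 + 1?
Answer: 1/525322053 ≈ 1.9036e-9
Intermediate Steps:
A(k) = 7
V(n, R) = R*n
1/((V(A(15), -156) - 32745)*(27387 - 42910) + 70302) = 1/((-156*7 - 32745)*(27387 - 42910) + 70302) = 1/((-1092 - 32745)*(-15523) + 70302) = 1/(-33837*(-15523) + 70302) = 1/(525251751 + 70302) = 1/525322053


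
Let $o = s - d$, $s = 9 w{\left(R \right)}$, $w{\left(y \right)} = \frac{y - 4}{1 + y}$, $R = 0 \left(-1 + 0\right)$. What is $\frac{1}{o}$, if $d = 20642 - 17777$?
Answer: $- \frac{1}{2901} \approx -0.00034471$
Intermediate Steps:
$R = 0$ ($R = 0 \left(-1\right) = 0$)
$w{\left(y \right)} = \frac{-4 + y}{1 + y}$
$s = -36$ ($s = 9 \frac{-4 + 0}{1 + 0} = 9 \cdot 1^{-1} \left(-4\right) = 9 \cdot 1 \left(-4\right) = 9 \left(-4\right) = -36$)
$d = 2865$ ($d = 20642 - 17777 = 2865$)
$o = -2901$ ($o = -36 - 2865 = -2901$)
$\frac{1}{o} = \frac{1}{-2901} = - \frac{1}{2901}$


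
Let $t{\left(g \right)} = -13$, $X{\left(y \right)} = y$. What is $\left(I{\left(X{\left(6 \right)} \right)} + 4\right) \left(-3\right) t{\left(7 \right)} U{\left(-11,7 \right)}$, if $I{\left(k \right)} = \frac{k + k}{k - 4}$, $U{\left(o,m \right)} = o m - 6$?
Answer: $-32370$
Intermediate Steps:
$U{\left(o,m \right)} = -6 + m o$ ($U{\left(o,m \right)} = m o - 6 = -6 + m o$)
$I{\left(k \right)} = \frac{2 k}{-4 + k}$
$\left(I{\left(X{\left(6 \right)} \right)} + 4\right) \left(-3\right) t{\left(7 \right)} U{\left(-11,7 \right)} = \left(2 \cdot 6 \frac{1}{-4 + 6} + 4\right) \left(-3\right) \left(-13\right) \left(-6 + 7 \left(-11\right)\right) = \left(2 \cdot 6 \cdot \frac{1}{2} + 4\right) \left(-3\right) \left(-13\right) \left(-6 - 77\right) = \left(2 \cdot 6 \cdot \frac{1}{2} + 4\right) \left(-3\right) \left(-13\right) \left(-83\right) = \left(6 + 4\right) \left(-3\right) \left(-13\right) \left(-83\right) = 10 \left(-3\right) \left(-13\right) \left(-83\right) = \left(-30\right) \left(-13\right) \left(-83\right) = 390 \left(-83\right) = -32370$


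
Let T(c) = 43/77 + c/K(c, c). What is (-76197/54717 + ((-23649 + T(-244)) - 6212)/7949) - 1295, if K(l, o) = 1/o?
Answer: -14430730882690/11163599447 ≈ -1292.7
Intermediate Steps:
T(c) = 43/77 + c**2 (T(c) = 43/77 + c/(1/c) = 43*(1/77) + c*c = 43/77 + c**2)
(-76197/54717 + ((-23649 + T(-244)) - 6212)/7949) - 1295 = (-76197/54717 + ((-23649 + (43/77 + (-244)**2)) - 6212)/7949) - 1295 = (-76197*1/54717 + ((-23649 + (43/77 + 59536)) - 6212)*(1/7949)) - 1295 = (-25399/18239 + ((-23649 + 4584315/77) - 6212)*(1/7949)) - 1295 = (-25399/18239 + (2763342/77 - 6212)*(1/7949)) - 1295 = (-25399/18239 + (2285018/77)*(1/7949)) - 1295 = (-25399/18239 + 2285018/612073) - 1295 = 26130401175/11163599447 - 1295 = -14430730882690/11163599447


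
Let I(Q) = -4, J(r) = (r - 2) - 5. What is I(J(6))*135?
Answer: -540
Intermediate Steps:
J(r) = -7 + r (J(r) = (-2 + r) - 5 = -7 + r)
I(J(6))*135 = -4*135 = -540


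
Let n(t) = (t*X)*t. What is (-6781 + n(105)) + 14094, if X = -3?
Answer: -25762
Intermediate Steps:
n(t) = -3*t² (n(t) = (t*(-3))*t = (-3*t)*t = -3*t²)
(-6781 + n(105)) + 14094 = (-6781 - 3*105²) + 14094 = (-6781 - 3*11025) + 14094 = (-6781 - 33075) + 14094 = -39856 + 14094 = -25762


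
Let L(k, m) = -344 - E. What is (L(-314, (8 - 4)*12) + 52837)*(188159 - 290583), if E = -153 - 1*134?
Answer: -5405938720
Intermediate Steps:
E = -287 (E = -153 - 134 = -287)
L(k, m) = -57 (L(k, m) = -344 - 1*(-287) = -344 + 287 = -57)
(L(-314, (8 - 4)*12) + 52837)*(188159 - 290583) = (-57 + 52837)*(188159 - 290583) = 52780*(-102424) = -5405938720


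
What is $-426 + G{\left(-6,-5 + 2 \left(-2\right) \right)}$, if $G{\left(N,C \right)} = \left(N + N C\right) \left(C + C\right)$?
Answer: $-1290$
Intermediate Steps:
$G{\left(N,C \right)} = 2 C \left(N + C N\right)$ ($G{\left(N,C \right)} = \left(N + C N\right) 2 C = 2 C \left(N + C N\right)$)
$-426 + G{\left(-6,-5 + 2 \left(-2\right) \right)} = -426 + 2 \left(-5 + 2 \left(-2\right)\right) \left(-6\right) \left(1 + \left(-5 + 2 \left(-2\right)\right)\right) = -426 + 2 \left(-5 - 4\right) \left(-6\right) \left(1 - 9\right) = -426 + 2 \left(-9\right) \left(-6\right) \left(1 - 9\right) = -426 + 2 \left(-9\right) \left(-6\right) \left(-8\right) = -426 - 864 = -1290$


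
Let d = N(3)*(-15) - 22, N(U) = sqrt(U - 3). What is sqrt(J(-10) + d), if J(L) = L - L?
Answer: I*sqrt(22) ≈ 4.6904*I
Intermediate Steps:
N(U) = sqrt(-3 + U)
J(L) = 0
d = -22 (d = sqrt(-3 + 3)*(-15) - 22 = sqrt(0)*(-15) - 22 = 0*(-15) - 22 = 0 - 22 = -22)
sqrt(J(-10) + d) = sqrt(0 - 22) = sqrt(-22) = I*sqrt(22)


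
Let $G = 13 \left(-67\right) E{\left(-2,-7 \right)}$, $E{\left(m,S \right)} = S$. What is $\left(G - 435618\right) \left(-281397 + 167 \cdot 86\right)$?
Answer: $114697140235$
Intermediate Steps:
$G = 6097$ ($G = 13 \left(-67\right) \left(-7\right) = \left(-871\right) \left(-7\right) = 6097$)
$\left(G - 435618\right) \left(-281397 + 167 \cdot 86\right) = \left(6097 - 435618\right) \left(-281397 + 167 \cdot 86\right) = - 429521 \left(-281397 + 14362\right) = \left(-429521\right) \left(-267035\right) = 114697140235$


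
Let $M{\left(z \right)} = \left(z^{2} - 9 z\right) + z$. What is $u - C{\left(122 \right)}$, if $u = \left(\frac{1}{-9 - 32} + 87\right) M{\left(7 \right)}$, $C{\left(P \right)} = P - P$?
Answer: $- \frac{24962}{41} \approx -608.83$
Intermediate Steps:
$M{\left(z \right)} = z^{2} - 8 z$
$C{\left(P \right)} = 0$
$u = - \frac{24962}{41}$ ($u = \left(\frac{1}{-9 - 32} + 87\right) 7 \left(-8 + 7\right) = \left(\frac{1}{-41} + 87\right) 7 \left(-1\right) = \left(- \frac{1}{41} + 87\right) \left(-7\right) = \frac{3566}{41} \left(-7\right) = - \frac{24962}{41} \approx -608.83$)
$u - C{\left(122 \right)} = - \frac{24962}{41} - 0 = - \frac{24962}{41} + 0 = - \frac{24962}{41}$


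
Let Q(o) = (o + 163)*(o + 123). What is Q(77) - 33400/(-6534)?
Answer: 156832700/3267 ≈ 48005.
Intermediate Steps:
Q(o) = (123 + o)*(163 + o) (Q(o) = (163 + o)*(123 + o) = (123 + o)*(163 + o))
Q(77) - 33400/(-6534) = (20049 + 77² + 286*77) - 33400/(-6534) = (20049 + 5929 + 22022) - 33400*(-1)/6534 = 48000 - 1*(-16700/3267) = 48000 + 16700/3267 = 156832700/3267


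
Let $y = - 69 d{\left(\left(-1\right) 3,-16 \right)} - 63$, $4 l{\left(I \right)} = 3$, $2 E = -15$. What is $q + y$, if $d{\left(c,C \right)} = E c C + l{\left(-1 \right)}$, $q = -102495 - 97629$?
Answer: $- \frac{701595}{4} \approx -1.754 \cdot 10^{5}$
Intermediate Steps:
$E = - \frac{15}{2}$ ($E = \frac{1}{2} \left(-15\right) = - \frac{15}{2} \approx -7.5$)
$l{\left(I \right)} = \frac{3}{4}$ ($l{\left(I \right)} = \frac{1}{4} \cdot 3 = \frac{3}{4}$)
$q = -200124$ ($q = -102495 - 97629 = -200124$)
$d{\left(c,C \right)} = \frac{3}{4} - \frac{15 C c}{2}$ ($d{\left(c,C \right)} = - \frac{15 c}{2} C + \frac{3}{4} = - \frac{15 C c}{2} + \frac{3}{4} = \frac{3}{4} - \frac{15 C c}{2}$)
$y = \frac{98901}{4}$ ($y = - 69 \left(\frac{3}{4} - - 120 \left(\left(-1\right) 3\right)\right) - 63 = - 69 \left(\frac{3}{4} - \left(-120\right) \left(-3\right)\right) - 63 = - 69 \left(\frac{3}{4} - 360\right) - 63 = \left(-69\right) \left(- \frac{1437}{4}\right) - 63 = \frac{99153}{4} - 63 = \frac{98901}{4} \approx 24725.0$)
$q + y = -200124 + \frac{98901}{4} = - \frac{701595}{4}$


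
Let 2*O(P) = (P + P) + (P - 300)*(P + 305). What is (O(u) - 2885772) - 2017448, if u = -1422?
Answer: -3942905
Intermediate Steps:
O(P) = P + (-300 + P)*(305 + P)/2 (O(P) = ((P + P) + (P - 300)*(P + 305))/2 = (2*P + (-300 + P)*(305 + P))/2 = P + (-300 + P)*(305 + P)/2)
(O(u) - 2885772) - 2017448 = ((-45750 + (½)*(-1422)² + (7/2)*(-1422)) - 2885772) - 2017448 = ((-45750 + (½)*2022084 - 4977) - 2885772) - 2017448 = ((-45750 + 1011042 - 4977) - 2885772) - 2017448 = (960315 - 2885772) - 2017448 = -1925457 - 2017448 = -3942905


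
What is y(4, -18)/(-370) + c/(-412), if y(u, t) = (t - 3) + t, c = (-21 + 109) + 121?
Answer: -30631/76220 ≈ -0.40188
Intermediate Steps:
c = 209 (c = 88 + 121 = 209)
y(u, t) = -3 + 2*t (y(u, t) = (-3 + t) + t = -3 + 2*t)
y(4, -18)/(-370) + c/(-412) = (-3 + 2*(-18))/(-370) + 209/(-412) = (-3 - 36)*(-1/370) + 209*(-1/412) = -39*(-1/370) - 209/412 = 39/370 - 209/412 = -30631/76220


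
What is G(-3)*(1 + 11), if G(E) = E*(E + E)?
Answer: 216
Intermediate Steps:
G(E) = 2*E² (G(E) = E*(2*E) = 2*E²)
G(-3)*(1 + 11) = (2*(-3)²)*(1 + 11) = (2*9)*12 = 18*12 = 216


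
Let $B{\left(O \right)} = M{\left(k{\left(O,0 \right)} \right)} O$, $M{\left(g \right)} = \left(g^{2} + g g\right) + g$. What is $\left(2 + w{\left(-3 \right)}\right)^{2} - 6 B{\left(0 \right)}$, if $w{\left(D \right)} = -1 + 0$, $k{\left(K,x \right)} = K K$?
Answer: $1$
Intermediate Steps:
$k{\left(K,x \right)} = K^{2}$
$M{\left(g \right)} = g + 2 g^{2}$ ($M{\left(g \right)} = \left(g^{2} + g^{2}\right) + g = 2 g^{2} + g = g + 2 g^{2}$)
$w{\left(D \right)} = -1$
$B{\left(O \right)} = O^{3} \left(1 + 2 O^{2}\right)$ ($B{\left(O \right)} = O^{2} \left(1 + 2 O^{2}\right) O = O^{3} \left(1 + 2 O^{2}\right)$)
$\left(2 + w{\left(-3 \right)}\right)^{2} - 6 B{\left(0 \right)} = \left(2 - 1\right)^{2} - 6 \left(0^{3} + 2 \cdot 0^{5}\right) = 1^{2} - 6 \left(0 + 2 \cdot 0\right) = 1 - 6 \left(0 + 0\right) = 1 - 0 = 1 + 0 = 1$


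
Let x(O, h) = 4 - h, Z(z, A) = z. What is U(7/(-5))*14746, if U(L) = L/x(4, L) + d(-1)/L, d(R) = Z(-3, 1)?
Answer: 5249576/189 ≈ 27776.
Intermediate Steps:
d(R) = -3
U(L) = -3/L + L/(4 - L) (U(L) = L/(4 - L) - 3/L = -3/L + L/(4 - L))
U(7/(-5))*14746 = ((12 - (7/(-5))² - 21/(-5))/(((7/(-5)))*(-4 + 7/(-5))))*14746 = ((12 - (7*(-⅕))² - 21*(-1)/5)/(((7*(-⅕)))*(-4 + 7*(-⅕))))*14746 = ((12 - (-7/5)² - 3*(-7/5))/((-7/5)*(-4 - 7/5)))*14746 = -5*(12 - 1*49/25 + 21/5)/(7*(-27/5))*14746 = -5/7*(-5/27)*(12 - 49/25 + 21/5)*14746 = -5/7*(-5/27)*356/25*14746 = (356/189)*14746 = 5249576/189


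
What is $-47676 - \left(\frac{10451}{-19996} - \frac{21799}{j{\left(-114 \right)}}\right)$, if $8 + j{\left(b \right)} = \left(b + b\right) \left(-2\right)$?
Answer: $- \frac{106662737439}{2239552} \approx -47627.0$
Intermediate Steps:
$j{\left(b \right)} = -8 - 4 b$ ($j{\left(b \right)} = -8 + \left(b + b\right) \left(-2\right) = -8 + 2 b \left(-2\right) = -8 - 4 b$)
$-47676 - \left(\frac{10451}{-19996} - \frac{21799}{j{\left(-114 \right)}}\right) = -47676 - \left(\frac{10451}{-19996} - \frac{21799}{-8 - -456}\right) = -47676 - \left(10451 \left(- \frac{1}{19996}\right) - \frac{21799}{-8 + 456}\right) = -47676 - \left(- \frac{10451}{19996} - \frac{21799}{448}\right) = -47676 - - \frac{110143713}{2239552} = -47676 + \frac{110143713}{2239552} = - \frac{106662737439}{2239552}$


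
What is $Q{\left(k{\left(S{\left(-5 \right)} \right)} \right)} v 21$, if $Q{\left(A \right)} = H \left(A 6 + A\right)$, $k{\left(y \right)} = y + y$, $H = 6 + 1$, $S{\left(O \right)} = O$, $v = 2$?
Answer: $-20580$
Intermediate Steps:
$H = 7$
$k{\left(y \right)} = 2 y$
$Q{\left(A \right)} = 49 A$ ($Q{\left(A \right)} = 7 \left(A 6 + A\right) = 7 \left(6 A + A\right) = 7 \cdot 7 A = 49 A$)
$Q{\left(k{\left(S{\left(-5 \right)} \right)} \right)} v 21 = 49 \cdot 2 \left(-5\right) 2 \cdot 21 = 49 \left(-10\right) 42 = \left(-490\right) 42 = -20580$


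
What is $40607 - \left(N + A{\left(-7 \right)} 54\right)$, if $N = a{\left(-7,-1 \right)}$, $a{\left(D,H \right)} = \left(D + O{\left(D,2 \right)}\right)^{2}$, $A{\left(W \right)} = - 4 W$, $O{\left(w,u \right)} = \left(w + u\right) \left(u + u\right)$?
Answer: $38366$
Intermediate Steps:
$O{\left(w,u \right)} = 2 u \left(u + w\right)$ ($O{\left(w,u \right)} = \left(u + w\right) 2 u = 2 u \left(u + w\right)$)
$a{\left(D,H \right)} = \left(8 + 5 D\right)^{2}$ ($a{\left(D,H \right)} = \left(D + 2 \cdot 2 \left(2 + D\right)\right)^{2} = \left(D + \left(8 + 4 D\right)\right)^{2} = \left(8 + 5 D\right)^{2}$)
$N = 729$ ($N = \left(8 + 5 \left(-7\right)\right)^{2} = \left(8 - 35\right)^{2} = \left(-27\right)^{2} = 729$)
$40607 - \left(N + A{\left(-7 \right)} 54\right) = 40607 - \left(729 + \left(-4\right) \left(-7\right) 54\right) = 40607 - \left(729 + 28 \cdot 54\right) = 40607 - \left(729 + 1512\right) = 40607 - 2241 = 38366$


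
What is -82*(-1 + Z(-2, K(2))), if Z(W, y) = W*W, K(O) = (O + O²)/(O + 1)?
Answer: -246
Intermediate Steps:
K(O) = (O + O²)/(1 + O)
Z(W, y) = W²
-82*(-1 + Z(-2, K(2))) = -82*(-1 + (-2)²) = -82*(-1 + 4) = -82*3 = -246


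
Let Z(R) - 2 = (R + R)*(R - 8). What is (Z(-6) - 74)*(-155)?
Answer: -14880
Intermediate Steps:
Z(R) = 2 + 2*R*(-8 + R) (Z(R) = 2 + (R + R)*(R - 8) = 2 + (2*R)*(-8 + R) = 2 + 2*R*(-8 + R))
(Z(-6) - 74)*(-155) = ((2 - 16*(-6) + 2*(-6)²) - 74)*(-155) = ((2 + 96 + 2*36) - 74)*(-155) = ((2 + 96 + 72) - 74)*(-155) = (170 - 74)*(-155) = 96*(-155) = -14880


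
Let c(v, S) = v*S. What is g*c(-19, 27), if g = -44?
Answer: 22572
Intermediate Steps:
c(v, S) = S*v
g*c(-19, 27) = -1188*(-19) = -44*(-513) = 22572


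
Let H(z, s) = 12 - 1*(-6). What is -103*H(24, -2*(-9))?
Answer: -1854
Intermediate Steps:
H(z, s) = 18 (H(z, s) = 12 + 6 = 18)
-103*H(24, -2*(-9)) = -103*18 = -1854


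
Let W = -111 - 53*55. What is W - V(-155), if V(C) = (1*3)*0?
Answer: -3026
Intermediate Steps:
V(C) = 0 (V(C) = 3*0 = 0)
W = -3026 (W = -111 - 2915 = -3026)
W - V(-155) = -3026 - 1*0 = -3026 + 0 = -3026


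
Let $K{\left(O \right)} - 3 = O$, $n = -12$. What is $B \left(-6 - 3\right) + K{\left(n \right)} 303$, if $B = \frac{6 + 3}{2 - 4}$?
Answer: $- \frac{5373}{2} \approx -2686.5$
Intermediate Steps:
$B = - \frac{9}{2}$ ($B = \frac{9}{-2} = 9 \left(- \frac{1}{2}\right) = - \frac{9}{2} \approx -4.5$)
$K{\left(O \right)} = 3 + O$
$B \left(-6 - 3\right) + K{\left(n \right)} 303 = - \frac{9 \left(-6 - 3\right)}{2} + \left(3 - 12\right) 303 = \left(- \frac{9}{2}\right) \left(-9\right) - 2727 = \frac{81}{2} - 2727 = - \frac{5373}{2}$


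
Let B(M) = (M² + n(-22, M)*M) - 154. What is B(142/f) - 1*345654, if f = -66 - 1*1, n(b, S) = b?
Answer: -1552102640/4489 ≈ -3.4576e+5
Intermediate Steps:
f = -67 (f = -66 - 1 = -67)
B(M) = -154 + M² - 22*M (B(M) = (M² - 22*M) - 154 = -154 + M² - 22*M)
B(142/f) - 1*345654 = (-154 + (142/(-67))² - 3124/(-67)) - 1*345654 = (-154 + (142*(-1/67))² - 3124*(-1)/67) - 345654 = (-154 + (-142/67)² - 22*(-142/67)) - 345654 = (-154 + 20164/4489 + 3124/67) - 345654 = -461834/4489 - 345654 = -1552102640/4489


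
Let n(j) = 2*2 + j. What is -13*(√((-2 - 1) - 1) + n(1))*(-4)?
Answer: 260 + 104*I ≈ 260.0 + 104.0*I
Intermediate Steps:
n(j) = 4 + j
-13*(√((-2 - 1) - 1) + n(1))*(-4) = -13*(√((-2 - 1) - 1) + (4 + 1))*(-4) = -13*(√(-3 - 1) + 5)*(-4) = -13*(√(-4) + 5)*(-4) = -13*(2*I + 5)*(-4) = -13*(5 + 2*I)*(-4) = -13*(-20 - 8*I) = 260 + 104*I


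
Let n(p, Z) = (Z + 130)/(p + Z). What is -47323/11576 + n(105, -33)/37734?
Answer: -16071034379/3931279056 ≈ -4.0880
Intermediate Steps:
n(p, Z) = (130 + Z)/(Z + p)
-47323/11576 + n(105, -33)/37734 = -47323/11576 + ((130 - 33)/(-33 + 105))/37734 = -47323*1/11576 + (97/72)*(1/37734) = -47323/11576 + ((1/72)*97)*(1/37734) = -47323/11576 + (97/72)*(1/37734) = -47323/11576 + 97/2716848 = -16071034379/3931279056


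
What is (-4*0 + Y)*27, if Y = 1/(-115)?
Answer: -27/115 ≈ -0.23478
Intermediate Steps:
Y = -1/115 ≈ -0.0086956
(-4*0 + Y)*27 = (-4*0 - 1/115)*27 = (0 - 1/115)*27 = -1/115*27 = -27/115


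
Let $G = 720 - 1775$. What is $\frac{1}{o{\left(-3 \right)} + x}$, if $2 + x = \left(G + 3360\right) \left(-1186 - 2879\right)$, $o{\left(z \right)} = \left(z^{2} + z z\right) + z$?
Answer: $- \frac{1}{9369812} \approx -1.0673 \cdot 10^{-7}$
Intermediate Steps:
$G = -1055$ ($G = 720 - 1775 = -1055$)
$o{\left(z \right)} = z + 2 z^{2}$ ($o{\left(z \right)} = \left(z^{2} + z^{2}\right) + z = 2 z^{2} + z = z + 2 z^{2}$)
$x = -9369827$ ($x = -2 + \left(-1055 + 3360\right) \left(-1186 - 2879\right) = -2 + 2305 \left(-4065\right) = -2 - 9369825 = -9369827$)
$\frac{1}{o{\left(-3 \right)} + x} = \frac{1}{- 3 \left(1 + 2 \left(-3\right)\right) - 9369827} = \frac{1}{- 3 \left(1 - 6\right) - 9369827} = \frac{1}{\left(-3\right) \left(-5\right) - 9369827} = \frac{1}{15 - 9369827} = \frac{1}{-9369812} = - \frac{1}{9369812}$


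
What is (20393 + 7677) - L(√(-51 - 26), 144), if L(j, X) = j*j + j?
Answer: 28147 - I*√77 ≈ 28147.0 - 8.775*I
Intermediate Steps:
L(j, X) = j + j² (L(j, X) = j² + j = j + j²)
(20393 + 7677) - L(√(-51 - 26), 144) = (20393 + 7677) - √(-51 - 26)*(1 + √(-51 - 26)) = 28070 - √(-77)*(1 + √(-77)) = 28070 - I*√77*(1 + I*√77)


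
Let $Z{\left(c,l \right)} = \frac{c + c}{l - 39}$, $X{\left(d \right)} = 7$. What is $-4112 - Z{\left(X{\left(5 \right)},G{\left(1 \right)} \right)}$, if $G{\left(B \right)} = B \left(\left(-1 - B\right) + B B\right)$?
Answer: $- \frac{82233}{20} \approx -4111.6$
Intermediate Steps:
$G{\left(B \right)} = B \left(-1 + B^{2} - B\right)$ ($G{\left(B \right)} = B \left(\left(-1 - B\right) + B^{2}\right) = B \left(-1 + B^{2} - B\right)$)
$Z{\left(c,l \right)} = \frac{2 c}{-39 + l}$
$-4112 - Z{\left(X{\left(5 \right)},G{\left(1 \right)} \right)} = -4112 - 2 \cdot 7 \frac{1}{-39 + 1 \left(-1 + 1^{2} - 1\right)} = -4112 - 2 \cdot 7 \frac{1}{-39 + 1 \left(-1 + 1 - 1\right)} = -4112 - 2 \cdot 7 \frac{1}{-39 + 1 \left(-1\right)} = -4112 - 2 \cdot 7 \frac{1}{-39 - 1} = -4112 - 2 \cdot 7 \frac{1}{-40} = -4112 - 2 \cdot 7 \left(- \frac{1}{40}\right) = -4112 - - \frac{7}{20} = -4112 + \frac{7}{20} = - \frac{82233}{20}$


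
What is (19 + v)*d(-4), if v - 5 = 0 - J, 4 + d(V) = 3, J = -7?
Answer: -31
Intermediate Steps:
d(V) = -1 (d(V) = -4 + 3 = -1)
v = 12 (v = 5 + (0 - 1*(-7)) = 5 + (0 + 7) = 5 + 7 = 12)
(19 + v)*d(-4) = (19 + 12)*(-1) = 31*(-1) = -31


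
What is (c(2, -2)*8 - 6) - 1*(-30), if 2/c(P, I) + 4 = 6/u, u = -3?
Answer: 64/3 ≈ 21.333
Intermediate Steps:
c(P, I) = -1/3 (c(P, I) = 2/(-4 + 6/(-3)) = 2/(-4 + 6*(-1/3)) = 2/(-4 - 2) = 2/(-6) = 2*(-1/6) = -1/3)
(c(2, -2)*8 - 6) - 1*(-30) = (-1/3*8 - 6) - 1*(-30) = (-8/3 - 6) + 30 = -26/3 + 30 = 64/3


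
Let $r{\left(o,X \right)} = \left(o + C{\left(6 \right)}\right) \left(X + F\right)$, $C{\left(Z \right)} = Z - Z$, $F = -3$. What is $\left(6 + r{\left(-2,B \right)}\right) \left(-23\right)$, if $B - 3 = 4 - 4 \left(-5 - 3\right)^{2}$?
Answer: $-11730$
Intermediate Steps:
$C{\left(Z \right)} = 0$
$B = -249$ ($B = 3 + \left(4 - 4 \left(-5 - 3\right)^{2}\right) = 3 + \left(4 - 4 \left(-8\right)^{2}\right) = 3 + \left(4 - 256\right) = 3 - 252 = -249$)
$r{\left(o,X \right)} = o \left(-3 + X\right)$ ($r{\left(o,X \right)} = \left(o + 0\right) \left(X - 3\right) = o \left(-3 + X\right)$)
$\left(6 + r{\left(-2,B \right)}\right) \left(-23\right) = \left(6 - 2 \left(-3 - 249\right)\right) \left(-23\right) = \left(6 - -504\right) \left(-23\right) = \left(6 + 504\right) \left(-23\right) = 510 \left(-23\right) = -11730$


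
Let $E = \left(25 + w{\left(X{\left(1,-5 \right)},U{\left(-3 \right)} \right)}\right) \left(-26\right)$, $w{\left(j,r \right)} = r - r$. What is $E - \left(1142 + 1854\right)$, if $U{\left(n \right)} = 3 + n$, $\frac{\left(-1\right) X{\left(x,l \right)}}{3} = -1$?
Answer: $-3646$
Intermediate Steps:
$X{\left(x,l \right)} = 3$ ($X{\left(x,l \right)} = \left(-3\right) \left(-1\right) = 3$)
$w{\left(j,r \right)} = 0$
$E = -650$ ($E = \left(25 + 0\right) \left(-26\right) = 25 \left(-26\right) = -650$)
$E - \left(1142 + 1854\right) = -650 - \left(1142 + 1854\right) = -650 - 2996 = -3646$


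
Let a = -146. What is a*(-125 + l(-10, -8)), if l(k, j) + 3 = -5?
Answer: 19418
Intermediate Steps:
l(k, j) = -8 (l(k, j) = -3 - 5 = -8)
a*(-125 + l(-10, -8)) = -146*(-125 - 8) = -146*(-133) = 19418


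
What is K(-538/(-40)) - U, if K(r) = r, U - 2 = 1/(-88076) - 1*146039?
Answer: 16079424294/110095 ≈ 1.4605e+5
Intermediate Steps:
U = -12862354813/88076 (U = 2 + (1/(-88076) - 1*146039) = 2 + (-1/88076 - 146039) = 2 - 12862530965/88076 = -12862354813/88076 ≈ -1.4604e+5)
K(-538/(-40)) - U = -538/(-40) - 1*(-12862354813/88076) = -538*(-1/40) + 12862354813/88076 = 269/20 + 12862354813/88076 = 16079424294/110095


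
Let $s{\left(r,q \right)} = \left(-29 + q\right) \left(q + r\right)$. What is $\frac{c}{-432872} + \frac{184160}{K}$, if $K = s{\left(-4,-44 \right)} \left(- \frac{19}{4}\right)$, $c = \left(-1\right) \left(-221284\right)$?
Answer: $- \frac{5212547401}{450295098} \approx -11.576$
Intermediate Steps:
$c = 221284$
$K = -16644$ ($K = \left(\left(-44\right)^{2} - -1276 - -116 - -176\right) \left(- \frac{19}{4}\right) = \left(1936 + 1276 + 116 + 176\right) \left(\left(-19\right) \frac{1}{4}\right) = 3504 \left(- \frac{19}{4}\right) = -16644$)
$\frac{c}{-432872} + \frac{184160}{K} = \frac{221284}{-432872} + \frac{184160}{-16644} = 221284 \left(- \frac{1}{432872}\right) + 184160 \left(- \frac{1}{16644}\right) = - \frac{55321}{108218} - \frac{46040}{4161} = - \frac{5212547401}{450295098}$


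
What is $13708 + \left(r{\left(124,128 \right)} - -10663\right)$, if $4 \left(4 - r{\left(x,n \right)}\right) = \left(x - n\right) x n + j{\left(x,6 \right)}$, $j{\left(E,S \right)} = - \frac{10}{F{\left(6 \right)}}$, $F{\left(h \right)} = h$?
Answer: $\frac{482969}{12} \approx 40247.0$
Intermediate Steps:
$j{\left(E,S \right)} = - \frac{5}{3}$ ($j{\left(E,S \right)} = - \frac{10}{6} = \left(-10\right) \frac{1}{6} = - \frac{5}{3}$)
$r{\left(x,n \right)} = \frac{53}{12} - \frac{n x \left(x - n\right)}{4}$ ($r{\left(x,n \right)} = 4 - \frac{\left(x - n\right) x n - \frac{5}{3}}{4} = 4 - \frac{x \left(x - n\right) n - \frac{5}{3}}{4} = 4 - \frac{n x \left(x - n\right) - \frac{5}{3}}{4} = 4 - \frac{- \frac{5}{3} + n x \left(x - n\right)}{4} = 4 - \left(- \frac{5}{12} + \frac{n x \left(x - n\right)}{4}\right) = \frac{53}{12} - \frac{n x \left(x - n\right)}{4}$)
$13708 + \left(r{\left(124,128 \right)} - -10663\right) = 13708 + \left(\left(\frac{53}{12} - 32 \cdot 124^{2} + \frac{1}{4} \cdot 124 \cdot 128^{2}\right) - -10663\right) = 13708 + \left(\left(\frac{53}{12} - 32 \cdot 15376 + \frac{1}{4} \cdot 124 \cdot 16384\right) + 10663\right) = 13708 + \left(\left(\frac{53}{12} - 492032 + 507904\right) + 10663\right) = 13708 + \left(\frac{190517}{12} + 10663\right) = 13708 + \frac{318473}{12} = \frac{482969}{12}$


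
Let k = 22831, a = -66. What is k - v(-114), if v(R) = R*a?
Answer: 15307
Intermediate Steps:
v(R) = -66*R (v(R) = R*(-66) = -66*R)
k - v(-114) = 22831 - (-66)*(-114) = 22831 - 1*7524 = 22831 - 7524 = 15307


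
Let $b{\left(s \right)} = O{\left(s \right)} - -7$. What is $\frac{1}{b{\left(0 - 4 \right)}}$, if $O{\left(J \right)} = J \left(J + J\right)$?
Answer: $\frac{1}{39} \approx 0.025641$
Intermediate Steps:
$O{\left(J \right)} = 2 J^{2}$ ($O{\left(J \right)} = J 2 J = 2 J^{2}$)
$b{\left(s \right)} = 7 + 2 s^{2}$ ($b{\left(s \right)} = 2 s^{2} - -7 = 2 s^{2} + 7 = 7 + 2 s^{2}$)
$\frac{1}{b{\left(0 - 4 \right)}} = \frac{1}{7 + 2 \left(0 - 4\right)^{2}} = \frac{1}{7 + 2 \left(-4\right)^{2}} = \frac{1}{7 + 2 \cdot 16} = \frac{1}{7 + 32} = \frac{1}{39}$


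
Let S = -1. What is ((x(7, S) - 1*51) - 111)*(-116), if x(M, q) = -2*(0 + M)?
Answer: 20416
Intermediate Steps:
x(M, q) = -2*M
((x(7, S) - 1*51) - 111)*(-116) = ((-2*7 - 1*51) - 111)*(-116) = ((-14 - 51) - 111)*(-116) = (-65 - 111)*(-116) = -176*(-116) = 20416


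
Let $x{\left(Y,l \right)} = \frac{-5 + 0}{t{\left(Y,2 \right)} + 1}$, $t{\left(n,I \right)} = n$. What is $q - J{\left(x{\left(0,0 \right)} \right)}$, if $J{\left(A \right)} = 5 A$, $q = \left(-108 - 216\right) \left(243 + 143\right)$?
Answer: $-125039$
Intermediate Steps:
$x{\left(Y,l \right)} = - \frac{5}{1 + Y}$ ($x{\left(Y,l \right)} = \frac{-5 + 0}{Y + 1} = - \frac{5}{1 + Y}$)
$q = -125064$ ($q = \left(-324\right) 386 = -125064$)
$q - J{\left(x{\left(0,0 \right)} \right)} = -125064 - 5 \left(- \frac{5}{1 + 0}\right) = -125064 - 5 \left(- \frac{5}{1}\right) = -125064 - 5 \left(\left(-5\right) 1\right) = -125064 - 5 \left(-5\right) = -125064 - -25 = -125064 + 25 = -125039$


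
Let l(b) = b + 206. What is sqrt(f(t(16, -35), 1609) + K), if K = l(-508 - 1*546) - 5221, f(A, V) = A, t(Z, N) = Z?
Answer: I*sqrt(6053) ≈ 77.801*I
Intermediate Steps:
l(b) = 206 + b
K = -6069 (K = (206 + (-508 - 1*546)) - 5221 = (206 + (-508 - 546)) - 1*5221 = (206 - 1054) - 5221 = -848 - 5221 = -6069)
sqrt(f(t(16, -35), 1609) + K) = sqrt(16 - 6069) = sqrt(-6053) = I*sqrt(6053)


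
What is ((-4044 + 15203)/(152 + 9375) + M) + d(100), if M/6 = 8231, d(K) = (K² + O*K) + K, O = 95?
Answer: 657240781/9527 ≈ 68987.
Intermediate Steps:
d(K) = K² + 96*K (d(K) = (K² + 95*K) + K = K² + 96*K)
M = 49386 (M = 6*8231 = 49386)
((-4044 + 15203)/(152 + 9375) + M) + d(100) = ((-4044 + 15203)/(152 + 9375) + 49386) + 100*(96 + 100) = (11159/9527 + 49386) + 100*196 = (11159*(1/9527) + 49386) + 19600 = (11159/9527 + 49386) + 19600 = 470511581/9527 + 19600 = 657240781/9527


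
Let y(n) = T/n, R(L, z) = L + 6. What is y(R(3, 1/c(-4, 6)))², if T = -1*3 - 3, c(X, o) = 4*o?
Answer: 4/9 ≈ 0.44444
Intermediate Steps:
T = -6 (T = -3 - 3 = -6)
R(L, z) = 6 + L
y(n) = -6/n
y(R(3, 1/c(-4, 6)))² = (-6/(6 + 3))² = (-6/9)² = (-6*⅑)² = (-⅔)² = 4/9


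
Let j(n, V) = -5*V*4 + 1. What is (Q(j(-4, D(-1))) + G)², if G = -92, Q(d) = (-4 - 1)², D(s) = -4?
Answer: 4489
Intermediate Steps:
j(n, V) = 1 - 20*V (j(n, V) = -20*V + 1 = 1 - 20*V)
Q(d) = 25 (Q(d) = (-5)² = 25)
(Q(j(-4, D(-1))) + G)² = (25 - 92)² = (-67)² = 4489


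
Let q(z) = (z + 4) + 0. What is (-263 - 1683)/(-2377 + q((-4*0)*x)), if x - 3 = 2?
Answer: 278/339 ≈ 0.82006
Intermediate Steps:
x = 5 (x = 3 + 2 = 5)
q(z) = 4 + z (q(z) = (4 + z) + 0 = 4 + z)
(-263 - 1683)/(-2377 + q((-4*0)*x)) = (-263 - 1683)/(-2377 + (4 - 4*0*5)) = -1946/(-2377 + (4 + 0*5)) = -1946/(-2377 + (4 + 0)) = -1946/(-2377 + 4) = -1946/(-2373) = -1946*(-1/2373) = 278/339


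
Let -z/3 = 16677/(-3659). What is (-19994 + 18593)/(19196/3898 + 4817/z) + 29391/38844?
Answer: -3056966317501/965751893340 ≈ -3.1654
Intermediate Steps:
z = 50031/3659 (z = -50031/(-3659) = -50031*(-1)/3659 = -3*(-16677/3659) = 50031/3659 ≈ 13.673)
(-19994 + 18593)/(19196/3898 + 4817/z) + 29391/38844 = (-19994 + 18593)/(19196/3898 + 4817/(50031/3659)) + 29391/38844 = -1401/(19196*(1/3898) + 4817*(3659/50031)) + 29391*(1/38844) = -1401/(9598/1949 + 17625403/50031) + 9797/12948 = -1401/34832107985/97510419 + 9797/12948 = -1401*97510419/34832107985 + 9797/12948 = -292531257/74586955 + 9797/12948 = -3056966317501/965751893340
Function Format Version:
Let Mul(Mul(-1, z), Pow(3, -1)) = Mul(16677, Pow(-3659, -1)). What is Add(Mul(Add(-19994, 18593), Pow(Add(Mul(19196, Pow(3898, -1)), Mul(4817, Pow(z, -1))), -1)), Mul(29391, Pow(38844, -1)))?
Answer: Rational(-3056966317501, 965751893340) ≈ -3.1654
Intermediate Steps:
z = Rational(50031, 3659) (z = Mul(-3, Mul(16677, Pow(-3659, -1))) = Mul(-3, Mul(16677, Rational(-1, 3659))) = Mul(-3, Rational(-16677, 3659)) = Rational(50031, 3659) ≈ 13.673)
Add(Mul(Add(-19994, 18593), Pow(Add(Mul(19196, Pow(3898, -1)), Mul(4817, Pow(z, -1))), -1)), Mul(29391, Pow(38844, -1))) = Add(Mul(Add(-19994, 18593), Pow(Add(Mul(19196, Pow(3898, -1)), Mul(4817, Pow(Rational(50031, 3659), -1))), -1)), Mul(29391, Pow(38844, -1))) = Add(Mul(-1401, Pow(Add(Mul(19196, Rational(1, 3898)), Mul(4817, Rational(3659, 50031))), -1)), Mul(29391, Rational(1, 38844))) = Add(Mul(-1401, Pow(Add(Rational(9598, 1949), Rational(17625403, 50031)), -1)), Rational(9797, 12948)) = Add(Mul(-1401, Pow(Rational(34832107985, 97510419), -1)), Rational(9797, 12948)) = Add(Mul(-1401, Rational(97510419, 34832107985)), Rational(9797, 12948)) = Add(Rational(-292531257, 74586955), Rational(9797, 12948)) = Rational(-3056966317501, 965751893340)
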